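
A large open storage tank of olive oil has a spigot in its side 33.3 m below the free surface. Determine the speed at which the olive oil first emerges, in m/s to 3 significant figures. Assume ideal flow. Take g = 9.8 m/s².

Bernoulli from surface to hole (P equal, v_surface ≈ 0): v = √(2gh) = √(2×9.8×33.3) = 25.5 m/s.

v ≈ 25.5 m/s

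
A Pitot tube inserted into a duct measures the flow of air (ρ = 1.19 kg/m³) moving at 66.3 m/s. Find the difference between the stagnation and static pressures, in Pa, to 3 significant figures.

ΔP ≈ 2620 Pa

At the stagnation point the flow is brought to rest, so Bernoulli gives P_stag − P_static = ½ρv².
ΔP = ½·1.19·66.3² = 2620 Pa.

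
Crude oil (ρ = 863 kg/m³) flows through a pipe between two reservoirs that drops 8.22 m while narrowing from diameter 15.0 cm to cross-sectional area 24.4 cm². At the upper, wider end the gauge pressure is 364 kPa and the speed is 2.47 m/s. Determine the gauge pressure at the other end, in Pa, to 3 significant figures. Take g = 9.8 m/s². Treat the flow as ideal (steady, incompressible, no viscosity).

P₂ = 298000 Pa

Mass conservation (A₁v₁ = A₂v₂) gives v₂ = 2.47 × 177/24.4 = 17.9 m/s.
Applying Bernoulli between the two ends and solving for P₂: P₂ = P₁ + ½ρ(v₁² − v₂²) − ρgΔh.
P₂ = 364000 + ½·863·(2.47² − 17.9²) − 863·9.8·(−8.22) = 364000 + (-135000) − (-69500) = 298000 Pa.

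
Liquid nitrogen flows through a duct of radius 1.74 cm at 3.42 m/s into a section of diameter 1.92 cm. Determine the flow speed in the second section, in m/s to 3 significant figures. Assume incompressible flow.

By continuity, v₂ = v₁·A₁/A₂ = 3.42·(9.51/2.90) = 11.2 m/s.

11.2 m/s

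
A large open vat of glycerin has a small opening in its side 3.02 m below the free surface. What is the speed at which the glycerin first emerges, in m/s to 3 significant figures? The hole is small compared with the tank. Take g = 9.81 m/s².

7.70 m/s

Torricelli's result v = √(2gh) gives v = √(2·9.81·3.02) = 7.70 m/s.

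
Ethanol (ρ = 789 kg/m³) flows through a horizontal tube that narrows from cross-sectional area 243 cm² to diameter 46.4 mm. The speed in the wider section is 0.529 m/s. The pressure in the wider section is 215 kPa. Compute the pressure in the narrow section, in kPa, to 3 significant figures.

By continuity, v₂ = v₁·A₁/A₂ = 0.529·(243/16.9) = 7.60 m/s.
Along the horizontal streamline, P + ½ρv² is constant.
P₂ = P₁ − ½ρ(v₂² − v₁²) = 215000 − ½·789·(7.60² − 0.529²) = 215000 − 22700 = 192000 Pa.

P₂ ≈ 192 kPa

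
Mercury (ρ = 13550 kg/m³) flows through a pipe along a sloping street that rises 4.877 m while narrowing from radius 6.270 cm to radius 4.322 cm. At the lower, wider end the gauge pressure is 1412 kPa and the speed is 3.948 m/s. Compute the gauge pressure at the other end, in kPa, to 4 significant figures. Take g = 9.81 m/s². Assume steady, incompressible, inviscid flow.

By continuity, v₂ = v₁·A₁/A₂ = 3.948·(123.5/58.68) = 8.309 m/s.
Applying Bernoulli between the two ends and solving for P₂: P₂ = P₁ + ½ρ(v₁² − v₂²) − ρgΔh.
P₂ = 1412000 + ½·13550·(3.948² − 8.309²) − 13550·9.81·(+4.877) = 1412000 + (-362100) − (648300) = 401600 Pa.

401.6 kPa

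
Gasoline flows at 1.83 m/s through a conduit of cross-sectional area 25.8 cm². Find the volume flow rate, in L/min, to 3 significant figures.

Q = 283 L/min

Q = A·v = 0.00258 m² × 1.83 m/s = 0.00472 m³/s.
Converting: 0.00472 m³/s × 60000 = 283 L/min.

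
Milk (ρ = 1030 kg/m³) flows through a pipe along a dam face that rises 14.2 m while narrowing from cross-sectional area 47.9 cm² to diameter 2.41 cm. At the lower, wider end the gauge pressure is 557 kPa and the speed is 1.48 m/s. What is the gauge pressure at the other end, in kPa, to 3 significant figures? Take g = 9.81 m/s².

P₂ ≈ 290 kPa

Mass conservation (A₁v₁ = A₂v₂) gives v₂ = 1.48 × 47.9/4.56 = 15.5 m/s.
Applying Bernoulli between the two ends and solving for P₂: P₂ = P₁ + ½ρ(v₁² − v₂²) − ρgΔh.
P₂ = 557000 + ½·1030·(1.48² − 15.5²) − 1030·9.81·(+14.2) = 557000 + (-123000) − (143000) = 290000 Pa.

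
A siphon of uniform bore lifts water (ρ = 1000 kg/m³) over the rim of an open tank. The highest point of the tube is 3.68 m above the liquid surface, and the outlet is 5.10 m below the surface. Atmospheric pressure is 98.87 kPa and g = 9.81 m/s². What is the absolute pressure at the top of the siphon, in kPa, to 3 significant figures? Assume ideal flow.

From the surface to the outlet (both open to atmosphere, surface at rest): v = √(2g·h_out) = √(2·9.81·5.10) = 10.0 m/s.
With constant cross-section the crest speed equals v; applying Bernoulli from the surface up to the crest, P_top = P_atm − ½ρv² − ρg·h_top.
P_top = 98870 − ½·1000·10.0² − 1000·9.81·3.68 = 12700 Pa.

P_top ≈ 12.7 kPa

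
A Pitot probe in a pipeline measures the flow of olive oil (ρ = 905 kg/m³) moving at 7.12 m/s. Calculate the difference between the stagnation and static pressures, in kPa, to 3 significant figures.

The dynamic pressure equals the rise in static pressure at the stagnation point: ΔP = ½ρv².
ΔP = ½·905·7.12² = 22900 Pa.

22.9 kPa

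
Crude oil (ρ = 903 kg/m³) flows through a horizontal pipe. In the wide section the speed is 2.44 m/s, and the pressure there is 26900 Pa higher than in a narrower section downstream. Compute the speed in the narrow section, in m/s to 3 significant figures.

Along the level pipe P + ½ρv² is conserved, hence v₂² = v₁² + 2(P₁ − P₂)/ρ.
v₂ = √(2.44² + 2·26900/903) = √(5.95 + 59.6) = 8.10 m/s.

v₂ ≈ 8.10 m/s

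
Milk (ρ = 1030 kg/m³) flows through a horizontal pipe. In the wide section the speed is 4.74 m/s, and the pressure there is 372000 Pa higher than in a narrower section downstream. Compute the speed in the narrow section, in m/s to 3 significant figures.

With h₁ = h₂, rearranging Bernoulli gives v₂ = √(v₁² + 2ΔP/ρ).
v₂ = √(4.74² + 2·372000/1030) = √(22.5 + 722) = 27.3 m/s.

v₂ = 27.3 m/s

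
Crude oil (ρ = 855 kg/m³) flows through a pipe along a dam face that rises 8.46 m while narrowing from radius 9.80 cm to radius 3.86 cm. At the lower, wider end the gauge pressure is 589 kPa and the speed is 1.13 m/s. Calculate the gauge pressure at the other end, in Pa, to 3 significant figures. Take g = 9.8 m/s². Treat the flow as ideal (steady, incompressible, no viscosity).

The volume flow rate is constant, so v₂ = (A₁/A₂)v₁ = (302/46.8)·1.13 = 7.28 m/s.
Energy conservation along the streamline gives P₂ = P₁ − ½ρ(v₂² − v₁²) − ρg(h₂ − h₁).
P₂ = 589000 + ½·855·(1.13² − 7.28²) − 855·9.8·(+8.46) = 589000 + (-22100) − (70900) = 496000 Pa.

P₂ = 496000 Pa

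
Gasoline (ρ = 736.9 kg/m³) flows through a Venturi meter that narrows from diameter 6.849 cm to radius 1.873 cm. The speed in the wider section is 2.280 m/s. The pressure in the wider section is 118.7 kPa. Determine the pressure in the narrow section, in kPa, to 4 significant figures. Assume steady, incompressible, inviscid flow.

Mass conservation (A₁v₁ = A₂v₂) gives v₂ = 2.280 × 36.84/11.02 = 7.622 m/s.
Along the horizontal streamline, P + ½ρv² is constant.
P₂ = P₁ − ½ρ(v₂² − v₁²) = 118700 − ½·736.9·(7.622² − 2.280²) = 118700 − 19490 = 99210 Pa.

99.21 kPa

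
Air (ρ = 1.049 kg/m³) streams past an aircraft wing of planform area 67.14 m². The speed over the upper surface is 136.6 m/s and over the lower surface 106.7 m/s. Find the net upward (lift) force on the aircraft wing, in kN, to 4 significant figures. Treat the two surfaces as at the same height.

F = 256.2 kN

The faster flow above has the lower pressure; Bernoulli (same height) gives ΔP = ½ρ(v_up² − v_low²).
ΔP = ½·1.049·(136.6² − 106.7²) = 3816 Pa.
Lift = ΔP · A = 3816 × 67.14 = 256200 N.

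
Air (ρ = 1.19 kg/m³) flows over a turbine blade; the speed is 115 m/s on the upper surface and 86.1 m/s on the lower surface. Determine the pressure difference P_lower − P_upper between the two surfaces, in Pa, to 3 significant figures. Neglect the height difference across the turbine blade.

ΔP ≈ 3460 Pa

The pressure is lower where the speed is higher: ΔP = ½ρ(v_up² − v_low²).
ΔP = ½·1.19·(115² − 86.1²) = 3460 Pa.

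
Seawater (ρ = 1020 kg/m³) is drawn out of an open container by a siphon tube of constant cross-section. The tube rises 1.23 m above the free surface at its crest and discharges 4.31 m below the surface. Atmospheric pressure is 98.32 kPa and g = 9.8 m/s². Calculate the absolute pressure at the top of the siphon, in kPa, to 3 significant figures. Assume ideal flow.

P_top ≈ 42.9 kPa

From the surface to the outlet (both open to atmosphere, surface at rest): v = √(2g·h_out) = √(2·9.8·4.31) = 9.19 m/s.
With constant cross-section the crest speed equals v; applying Bernoulli from the surface up to the crest, P_top = P_atm − ½ρv² − ρg·h_top.
P_top = 98320 − ½·1020·9.19² − 1020·9.8·1.23 = 42900 Pa.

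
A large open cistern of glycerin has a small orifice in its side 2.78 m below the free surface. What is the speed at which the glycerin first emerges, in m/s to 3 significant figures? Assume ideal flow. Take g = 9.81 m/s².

Torricelli's result v = √(2gh) gives v = √(2·9.81·2.78) = 7.39 m/s.

7.39 m/s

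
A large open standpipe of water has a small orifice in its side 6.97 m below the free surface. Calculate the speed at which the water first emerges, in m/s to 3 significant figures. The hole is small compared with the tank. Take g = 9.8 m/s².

Torricelli's result v = √(2gh) gives v = √(2·9.8·6.97) = 11.7 m/s.

v = 11.7 m/s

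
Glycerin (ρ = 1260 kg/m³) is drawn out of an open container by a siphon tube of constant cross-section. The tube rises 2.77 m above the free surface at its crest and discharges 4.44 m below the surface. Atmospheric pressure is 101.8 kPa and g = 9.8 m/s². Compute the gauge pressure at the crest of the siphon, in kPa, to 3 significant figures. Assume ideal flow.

P_gauge ≈ -89.0 kPa

Bernoulli surface→outlet gives ½v² = g·h_out, so v = √(2·9.8·4.44) = 9.33 m/s.
The bore is uniform, so the speed at the crest is the same v. Bernoulli surface→crest: P_atm = P_top + ½ρv² + ρg·h_top.
P_top = 101800 − ½·1260·9.33² − 1260·9.8·2.77 = 12800 Pa. So P_gauge = P_top − P_atm = -89000 Pa.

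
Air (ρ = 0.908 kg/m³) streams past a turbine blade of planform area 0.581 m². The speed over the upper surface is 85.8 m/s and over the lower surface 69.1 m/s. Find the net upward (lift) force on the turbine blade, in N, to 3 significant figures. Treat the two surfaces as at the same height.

682 N

From P + ½ρv² = const at equal height, P_low − P_up = ½ρ(v_up² − v_low²).
ΔP = ½·0.908·(85.8² − 69.1²) = 1170 Pa.
Lift = ΔP · A = 1170 × 0.581 = 682 N.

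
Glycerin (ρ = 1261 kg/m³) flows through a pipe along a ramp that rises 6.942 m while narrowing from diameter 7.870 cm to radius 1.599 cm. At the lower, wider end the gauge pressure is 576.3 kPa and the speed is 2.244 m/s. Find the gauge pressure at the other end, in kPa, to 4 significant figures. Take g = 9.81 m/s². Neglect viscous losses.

P₂ = 377.2 kPa

Mass conservation (A₁v₁ = A₂v₂) gives v₂ = 2.244 × 48.65/8.032 = 13.59 m/s.
Bernoulli: P₁ + ½ρv₁² + ρg h₁ = P₂ + ½ρv₂² + ρg h₂, so P₂ = P₁ + ½ρ(v₁² − v₂²) − ρg(h₂ − h₁).
P₂ = 576300 + ½·1261·(2.244² − 13.59²) − 1261·9.81·(+6.942) = 576300 + (-113300) − (85880) = 377200 Pa.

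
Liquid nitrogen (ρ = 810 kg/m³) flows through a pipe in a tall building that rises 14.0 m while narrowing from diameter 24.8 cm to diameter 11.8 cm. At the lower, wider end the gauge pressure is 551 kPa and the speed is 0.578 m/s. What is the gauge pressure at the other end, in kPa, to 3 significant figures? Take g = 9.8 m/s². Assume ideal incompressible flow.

Mass conservation (A₁v₁ = A₂v₂) gives v₂ = 0.578 × 483/109 = 2.55 m/s.
Bernoulli: P₁ + ½ρv₁² + ρg h₁ = P₂ + ½ρv₂² + ρg h₂, so P₂ = P₁ + ½ρ(v₁² − v₂²) − ρg(h₂ − h₁).
P₂ = 551000 + ½·810·(0.578² − 2.55²) − 810·9.8·(+14.0) = 551000 + (-2500) − (111000) = 437000 Pa.

P₂ ≈ 437 kPa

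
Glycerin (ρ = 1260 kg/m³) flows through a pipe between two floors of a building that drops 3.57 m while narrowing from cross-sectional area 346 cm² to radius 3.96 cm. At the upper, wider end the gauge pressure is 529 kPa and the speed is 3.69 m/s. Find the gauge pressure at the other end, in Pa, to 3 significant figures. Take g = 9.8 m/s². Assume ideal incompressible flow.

P₂ ≈ 159000 Pa

The volume flow rate is constant, so v₂ = (A₁/A₂)v₁ = (346/49.3)·3.69 = 25.9 m/s.
Bernoulli: P₁ + ½ρv₁² + ρg h₁ = P₂ + ½ρv₂² + ρg h₂, so P₂ = P₁ + ½ρ(v₁² − v₂²) − ρg(h₂ − h₁).
P₂ = 529000 + ½·1260·(3.69² − 25.9²) − 1260·9.8·(−3.57) = 529000 + (-415000) − (-44100) = 159000 Pa.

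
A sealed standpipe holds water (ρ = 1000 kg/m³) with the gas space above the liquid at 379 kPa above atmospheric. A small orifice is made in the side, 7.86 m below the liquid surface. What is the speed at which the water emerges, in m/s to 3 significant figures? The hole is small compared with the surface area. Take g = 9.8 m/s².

v = 30.2 m/s

Take point 1 at the surface (v₁ ≈ 0) and point 2 at the hole (at atmospheric pressure). Bernoulli: P₁ + ρg h = P_atm + ½ρv₂².
With P₁ − P_atm = 379000 Pa, v₂ = √(2gh + 2ΔP/ρ) = √(2·9.8·7.86 + 2·379000/1000) = 30.2 m/s.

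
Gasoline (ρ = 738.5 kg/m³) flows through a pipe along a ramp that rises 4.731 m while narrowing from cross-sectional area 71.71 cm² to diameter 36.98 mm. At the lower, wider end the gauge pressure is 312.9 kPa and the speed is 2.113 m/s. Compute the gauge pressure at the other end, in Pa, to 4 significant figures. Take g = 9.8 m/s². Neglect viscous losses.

P₂ ≈ 206800 Pa

Continuity gives A₁v₁ = A₂v₂, so v₂ = (71.71 cm²)/(10.74 cm²) × 2.113 m/s = 14.11 m/s.
Applying Bernoulli between the two ends and solving for P₂: P₂ = P₁ + ½ρ(v₁² − v₂²) − ρgΔh.
P₂ = 312900 + ½·738.5·(2.113² − 14.11²) − 738.5·9.8·(+4.731) = 312900 + (-71840) − (34240) = 206800 Pa.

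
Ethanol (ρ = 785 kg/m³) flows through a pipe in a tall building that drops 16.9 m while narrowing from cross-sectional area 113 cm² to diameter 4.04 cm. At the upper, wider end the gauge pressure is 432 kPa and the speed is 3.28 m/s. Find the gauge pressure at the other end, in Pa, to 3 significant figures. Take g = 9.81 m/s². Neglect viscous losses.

Continuity gives A₁v₁ = A₂v₂, so v₂ = (113 cm²)/(12.8 cm²) × 3.28 m/s = 28.9 m/s.
Bernoulli: P₁ + ½ρv₁² + ρg h₁ = P₂ + ½ρv₂² + ρg h₂, so P₂ = P₁ + ½ρ(v₁² − v₂²) − ρg(h₂ − h₁).
P₂ = 432000 + ½·785·(3.28² − 28.9²) − 785·9.81·(−16.9) = 432000 + (-324000) − (-130000) = 238000 Pa.

P₂ = 238000 Pa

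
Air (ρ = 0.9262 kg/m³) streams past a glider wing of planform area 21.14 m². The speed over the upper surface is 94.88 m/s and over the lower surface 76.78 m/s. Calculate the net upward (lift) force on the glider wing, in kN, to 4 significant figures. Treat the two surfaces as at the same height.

From P + ½ρv² = const at equal height, P_low − P_up = ½ρ(v_up² − v_low²).
ΔP = ½·0.9262·(94.88² − 76.78²) = 1439 Pa.
Lift = ΔP · A = 1439 × 21.14 = 30420 N.

F ≈ 30.42 kN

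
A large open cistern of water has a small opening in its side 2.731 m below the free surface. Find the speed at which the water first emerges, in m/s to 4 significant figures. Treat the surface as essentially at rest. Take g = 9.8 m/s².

v = 7.316 m/s

With the surface at rest and both surface and jet at atmospheric pressure, Bernoulli gives ρg h = ½ρv², so v = √(2gh) = √(2·9.8·2.731) = 7.316 m/s.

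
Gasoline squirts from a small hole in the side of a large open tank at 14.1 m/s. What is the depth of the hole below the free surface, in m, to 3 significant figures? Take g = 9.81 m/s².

Inverting v = √(2gh) gives h = v² / 2g.
h = 14.1²/(2·9.81) = 199/19.62 = 10.1 m.

h = 10.1 m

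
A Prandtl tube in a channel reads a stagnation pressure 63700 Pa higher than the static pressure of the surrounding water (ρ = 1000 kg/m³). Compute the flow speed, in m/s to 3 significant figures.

At the stagnation point the flow is brought to rest, so Bernoulli gives P_stag − P_static = ½ρv².
v = √(2ΔP/ρ) = √(2·63700/1000) = 11.3 m/s.

v ≈ 11.3 m/s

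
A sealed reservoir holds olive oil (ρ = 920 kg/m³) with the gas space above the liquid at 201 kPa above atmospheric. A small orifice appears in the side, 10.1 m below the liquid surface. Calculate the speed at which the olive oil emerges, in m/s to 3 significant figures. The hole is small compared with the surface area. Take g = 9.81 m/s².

v = 25.2 m/s

Take point 1 at the surface (v₁ ≈ 0) and point 2 at the hole (at atmospheric pressure). Bernoulli: P₁ + ρg h = P_atm + ½ρv₂².
With P₁ − P_atm = 201000 Pa, v₂ = √(2gh + 2ΔP/ρ) = √(2·9.81·10.1 + 2·201000/920) = 25.2 m/s.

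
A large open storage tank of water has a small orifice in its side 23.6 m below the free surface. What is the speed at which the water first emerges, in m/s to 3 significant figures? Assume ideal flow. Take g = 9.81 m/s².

The surface is effectively still and both ends are open, so ½v² = gh and v = √(2·9.81·23.6) = 21.5 m/s.

v = 21.5 m/s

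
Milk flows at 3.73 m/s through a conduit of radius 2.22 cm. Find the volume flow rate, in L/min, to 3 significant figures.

Q ≈ 347 L/min

Q = A·v = 0.00155 m² × 3.73 m/s = 0.00578 m³/s.
Converting: 0.00578 m³/s × 60000 = 347 L/min.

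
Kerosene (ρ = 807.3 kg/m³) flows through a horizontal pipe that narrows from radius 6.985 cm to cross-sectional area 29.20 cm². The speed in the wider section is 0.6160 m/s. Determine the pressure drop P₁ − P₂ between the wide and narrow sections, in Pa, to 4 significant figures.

By continuity, v₂ = v₁·A₁/A₂ = 0.6160·(153.3/29.20) = 3.234 m/s.
Along the horizontal streamline, P + ½ρv² is constant.
P₁ − P₂ = ½·807.3·(3.234² − 0.6160²) = ½·807.3·10.08 = 4067 Pa.

ΔP ≈ 4067 Pa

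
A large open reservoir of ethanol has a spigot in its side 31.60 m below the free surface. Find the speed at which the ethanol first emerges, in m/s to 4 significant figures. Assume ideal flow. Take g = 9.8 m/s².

With the surface at rest and both surface and jet at atmospheric pressure, Bernoulli gives ρg h = ½ρv², so v = √(2gh) = √(2·9.8·31.60) = 24.89 m/s.

v ≈ 24.89 m/s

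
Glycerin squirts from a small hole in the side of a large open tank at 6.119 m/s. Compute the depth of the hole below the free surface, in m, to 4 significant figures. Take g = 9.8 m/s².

h ≈ 1.910 m

For a small hole in a large open tank, ½v² = gh, giving h = v²/(2g).
h = 6.119²/(2·9.8) = 37.44/19.60 = 1.910 m.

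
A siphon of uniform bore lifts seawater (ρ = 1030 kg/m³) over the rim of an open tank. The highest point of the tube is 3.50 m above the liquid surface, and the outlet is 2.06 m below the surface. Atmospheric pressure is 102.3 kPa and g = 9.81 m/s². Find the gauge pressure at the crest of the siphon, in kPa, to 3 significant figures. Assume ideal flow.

P_gauge ≈ -56.2 kPa

Bernoulli surface→outlet gives ½v² = g·h_out, so v = √(2·9.81·2.06) = 6.36 m/s.
The bore is uniform, so the speed at the crest is the same v. Bernoulli surface→crest: P_atm = P_top + ½ρv² + ρg·h_top.
P_top = 102300 − ½·1030·6.36² − 1030·9.81·3.50 = 46100 Pa. So P_gauge = P_top − P_atm = -56200 Pa.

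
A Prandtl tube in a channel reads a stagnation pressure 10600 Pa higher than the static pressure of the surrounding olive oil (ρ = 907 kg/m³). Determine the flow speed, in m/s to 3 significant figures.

Bernoulli between the free stream and the stagnation point: ½ρv² = P_stag − P_static.
v = √(2ΔP/ρ) = √(2·10600/907) = 4.83 m/s.

v ≈ 4.83 m/s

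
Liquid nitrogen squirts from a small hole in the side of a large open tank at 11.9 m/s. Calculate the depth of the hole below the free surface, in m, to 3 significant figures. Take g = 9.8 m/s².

For a small hole in a large open tank, ½v² = gh, giving h = v²/(2g).
h = 11.9²/(2·9.8) = 142/19.60 = 7.23 m.

h ≈ 7.23 m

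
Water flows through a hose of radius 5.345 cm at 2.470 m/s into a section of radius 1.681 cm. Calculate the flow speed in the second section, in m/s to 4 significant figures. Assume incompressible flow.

24.97 m/s

Mass conservation (A₁v₁ = A₂v₂) gives v₂ = 2.470 × 89.75/8.877 = 24.97 m/s.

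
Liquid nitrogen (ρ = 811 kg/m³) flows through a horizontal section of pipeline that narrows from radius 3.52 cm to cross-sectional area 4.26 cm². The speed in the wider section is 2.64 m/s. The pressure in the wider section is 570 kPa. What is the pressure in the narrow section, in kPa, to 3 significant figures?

337 kPa

The volume flow rate is constant, so v₂ = (A₁/A₂)v₁ = (38.9/4.26)·2.64 = 24.1 m/s.
Along the horizontal streamline, P + ½ρv² is constant.
P₂ = P₁ − ½ρ(v₂² − v₁²) = 570000 − ½·811·(24.1² − 2.64²) = 570000 − 233000 = 337000 Pa.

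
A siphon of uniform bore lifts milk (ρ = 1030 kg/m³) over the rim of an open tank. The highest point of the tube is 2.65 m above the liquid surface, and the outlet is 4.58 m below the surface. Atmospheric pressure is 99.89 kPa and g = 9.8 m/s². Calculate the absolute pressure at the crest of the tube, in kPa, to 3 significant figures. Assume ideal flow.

The outlet speed comes from Torricelli: v = √(2g·4.58) = 9.47 m/s.
Continuity keeps v the same throughout the tube; from surface to crest, P_atm + 0 = P_top + ½ρv² + ρg·h_top.
P_top = 99890 − ½·1030·9.47² − 1030·9.8·2.65 = 26900 Pa.

P_top ≈ 26.9 kPa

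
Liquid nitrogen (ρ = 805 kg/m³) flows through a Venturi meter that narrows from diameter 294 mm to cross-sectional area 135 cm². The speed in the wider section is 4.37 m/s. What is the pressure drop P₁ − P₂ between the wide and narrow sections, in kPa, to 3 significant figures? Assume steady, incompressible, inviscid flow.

ΔP ≈ 187 kPa

Continuity gives A₁v₁ = A₂v₂, so v₂ = (679 cm²)/(135 cm²) × 4.37 m/s = 22.0 m/s.
The pipe is horizontal, so Bernoulli reduces to P₁ + ½ρv₁² = P₂ + ½ρv₂².
P₁ − P₂ = ½·805·(22.0² − 4.37²) = ½·805·464 = 187000 Pa.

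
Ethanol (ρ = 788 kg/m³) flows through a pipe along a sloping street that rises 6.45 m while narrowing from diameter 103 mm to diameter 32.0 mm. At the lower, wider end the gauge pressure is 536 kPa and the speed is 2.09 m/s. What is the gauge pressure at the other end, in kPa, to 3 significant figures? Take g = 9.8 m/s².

P₂ = 303 kPa

The volume flow rate is constant, so v₂ = (A₁/A₂)v₁ = (83.3/8.04)·2.09 = 21.7 m/s.
Bernoulli: P₁ + ½ρv₁² + ρg h₁ = P₂ + ½ρv₂² + ρg h₂, so P₂ = P₁ + ½ρ(v₁² − v₂²) − ρg(h₂ − h₁).
P₂ = 536000 + ½·788·(2.09² − 21.7²) − 788·9.8·(+6.45) = 536000 + (-183000) − (49800) = 303000 Pa.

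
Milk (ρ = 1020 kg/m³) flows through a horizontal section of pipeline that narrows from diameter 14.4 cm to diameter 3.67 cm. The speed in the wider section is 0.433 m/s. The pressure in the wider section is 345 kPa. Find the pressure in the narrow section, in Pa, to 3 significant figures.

Mass conservation (A₁v₁ = A₂v₂) gives v₂ = 0.433 × 163/10.6 = 6.67 m/s.
The pipe is horizontal, so Bernoulli reduces to P₁ + ½ρv₁² = P₂ + ½ρv₂².
P₂ = P₁ − ½ρ(v₂² − v₁²) = 345000 − ½·1020·(6.67² − 0.433²) = 345000 − 22600 = 322000 Pa.

322000 Pa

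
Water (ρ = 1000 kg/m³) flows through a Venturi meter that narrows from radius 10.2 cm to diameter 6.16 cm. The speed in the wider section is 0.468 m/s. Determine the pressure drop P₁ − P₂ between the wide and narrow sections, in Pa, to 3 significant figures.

13100 Pa

The volume flow rate is constant, so v₂ = (A₁/A₂)v₁ = (327/29.8)·0.468 = 5.13 m/s.
Bernoulli (h₁ = h₂): P₁ − P₂ = ½ρ(v₂² − v₁²).
P₁ − P₂ = ½·1000·(5.13² − 0.468²) = ½·1000·26.1 = 13100 Pa.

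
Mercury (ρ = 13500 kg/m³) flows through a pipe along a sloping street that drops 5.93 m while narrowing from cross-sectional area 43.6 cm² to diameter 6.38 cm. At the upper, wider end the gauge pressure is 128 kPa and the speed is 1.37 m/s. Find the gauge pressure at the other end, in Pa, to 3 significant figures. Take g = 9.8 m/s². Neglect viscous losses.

P₂ ≈ 902000 Pa

Mass conservation (A₁v₁ = A₂v₂) gives v₂ = 1.37 × 43.6/32.0 = 1.87 m/s.
Energy conservation along the streamline gives P₂ = P₁ − ½ρ(v₂² − v₁²) − ρg(h₂ − h₁).
P₂ = 128000 + ½·13500·(1.37² − 1.87²) − 13500·9.8·(−5.93) = 128000 + (-10900) − (-785000) = 902000 Pa.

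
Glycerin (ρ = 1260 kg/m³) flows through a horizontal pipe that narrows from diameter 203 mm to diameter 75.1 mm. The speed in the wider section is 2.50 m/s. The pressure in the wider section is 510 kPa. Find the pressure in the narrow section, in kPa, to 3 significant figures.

Mass conservation (A₁v₁ = A₂v₂) gives v₂ = 2.50 × 324/44.3 = 18.3 m/s.
With no height change, Bernoulli's equation is P₁ + ½ρv₁² = P₂ + ½ρv₂².
P₂ = P₁ − ½ρ(v₂² − v₁²) = 510000 − ½·1260·(18.3² − 2.50²) = 510000 − 206000 = 304000 Pa.

P₂ ≈ 304 kPa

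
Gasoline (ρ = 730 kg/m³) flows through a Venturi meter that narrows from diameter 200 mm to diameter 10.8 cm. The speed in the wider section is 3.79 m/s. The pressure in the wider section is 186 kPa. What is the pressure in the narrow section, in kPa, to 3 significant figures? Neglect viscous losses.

Mass conservation (A₁v₁ = A₂v₂) gives v₂ = 3.79 × 314/91.6 = 13.0 m/s.
With no height change, Bernoulli's equation is P₁ + ½ρv₁² = P₂ + ½ρv₂².
P₂ = P₁ − ½ρ(v₂² − v₁²) = 186000 − ½·730·(13.0² − 3.79²) = 186000 − 56400 = 130000 Pa.

P₂ = 130 kPa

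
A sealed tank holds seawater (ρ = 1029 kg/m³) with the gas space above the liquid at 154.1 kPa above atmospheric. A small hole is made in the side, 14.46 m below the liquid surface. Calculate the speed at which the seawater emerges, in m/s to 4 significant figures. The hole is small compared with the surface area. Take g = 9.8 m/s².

24.14 m/s

Take point 1 at the surface (v₁ ≈ 0) and point 2 at the hole (at atmospheric pressure). Bernoulli: P₁ + ρg h = P_atm + ½ρv₂².
With P₁ − P_atm = 154100 Pa, v₂ = √(2gh + 2ΔP/ρ) = √(2·9.8·14.46 + 2·154100/1029) = 24.14 m/s.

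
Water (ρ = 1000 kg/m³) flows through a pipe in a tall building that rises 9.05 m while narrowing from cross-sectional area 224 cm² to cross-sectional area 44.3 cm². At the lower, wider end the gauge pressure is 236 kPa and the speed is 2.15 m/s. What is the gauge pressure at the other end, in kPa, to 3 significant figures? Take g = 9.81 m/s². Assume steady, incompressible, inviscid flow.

P₂ ≈ 90.4 kPa

By continuity, v₂ = v₁·A₁/A₂ = 2.15·(224/44.3) = 10.9 m/s.
Bernoulli: P₁ + ½ρv₁² + ρg h₁ = P₂ + ½ρv₂² + ρg h₂, so P₂ = P₁ + ½ρ(v₁² − v₂²) − ρg(h₂ − h₁).
P₂ = 236000 + ½·1000·(2.15² − 10.9²) − 1000·9.81·(+9.05) = 236000 + (-56800) − (88800) = 90400 Pa.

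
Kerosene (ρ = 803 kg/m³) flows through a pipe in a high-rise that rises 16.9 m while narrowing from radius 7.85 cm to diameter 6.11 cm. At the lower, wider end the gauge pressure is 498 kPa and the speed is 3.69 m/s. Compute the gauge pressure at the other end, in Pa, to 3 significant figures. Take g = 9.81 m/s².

By continuity, v₂ = v₁·A₁/A₂ = 3.69·(194/29.3) = 24.4 m/s.
Bernoulli: P₁ + ½ρv₁² + ρg h₁ = P₂ + ½ρv₂² + ρg h₂, so P₂ = P₁ + ½ρ(v₁² − v₂²) − ρg(h₂ − h₁).
P₂ = 498000 + ½·803·(3.69² − 24.4²) − 803·9.81·(+16.9) = 498000 + (-233000) − (133000) = 132000 Pa.

P₂ = 132000 Pa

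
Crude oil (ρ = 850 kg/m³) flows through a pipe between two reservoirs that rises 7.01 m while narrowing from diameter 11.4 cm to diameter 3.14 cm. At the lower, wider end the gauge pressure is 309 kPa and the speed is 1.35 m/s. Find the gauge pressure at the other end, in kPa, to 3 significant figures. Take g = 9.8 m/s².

117 kPa

By continuity, v₂ = v₁·A₁/A₂ = 1.35·(102/7.74) = 17.8 m/s.
Bernoulli: P₁ + ½ρv₁² + ρg h₁ = P₂ + ½ρv₂² + ρg h₂, so P₂ = P₁ + ½ρ(v₁² − v₂²) − ρg(h₂ − h₁).
P₂ = 309000 + ½·850·(1.35² − 17.8²) − 850·9.8·(+7.01) = 309000 + (-134000) − (58400) = 117000 Pa.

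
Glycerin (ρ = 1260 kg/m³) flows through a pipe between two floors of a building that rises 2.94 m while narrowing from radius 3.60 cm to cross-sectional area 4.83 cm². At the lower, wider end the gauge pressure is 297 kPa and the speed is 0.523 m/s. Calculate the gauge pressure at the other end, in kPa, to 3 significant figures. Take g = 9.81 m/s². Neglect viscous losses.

By continuity, v₂ = v₁·A₁/A₂ = 0.523·(40.7/4.83) = 4.41 m/s.
Applying Bernoulli between the two ends and solving for P₂: P₂ = P₁ + ½ρ(v₁² − v₂²) − ρgΔh.
P₂ = 297000 + ½·1260·(0.523² − 4.41²) − 1260·9.81·(+2.94) = 297000 + (-12100) − (36300) = 249000 Pa.

249 kPa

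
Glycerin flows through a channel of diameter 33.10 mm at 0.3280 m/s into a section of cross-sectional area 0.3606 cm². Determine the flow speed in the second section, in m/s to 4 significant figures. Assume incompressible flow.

Continuity gives A₁v₁ = A₂v₂, so v₂ = (8.605 cm²)/(0.3606 cm²) × 0.3280 m/s = 7.827 m/s.

7.827 m/s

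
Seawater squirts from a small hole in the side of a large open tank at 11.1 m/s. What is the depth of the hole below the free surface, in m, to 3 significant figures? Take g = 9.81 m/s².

h ≈ 6.28 m

Inverting v = √(2gh) gives h = v² / 2g.
h = 11.1²/(2·9.81) = 123/19.62 = 6.28 m.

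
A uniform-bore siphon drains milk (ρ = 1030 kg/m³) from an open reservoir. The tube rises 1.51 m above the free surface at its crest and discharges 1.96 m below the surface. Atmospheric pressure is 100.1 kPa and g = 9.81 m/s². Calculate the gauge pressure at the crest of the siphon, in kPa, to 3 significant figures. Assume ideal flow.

-35.1 kPa

From the surface to the outlet (both open to atmosphere, surface at rest): v = √(2g·h_out) = √(2·9.81·1.96) = 6.20 m/s.
Continuity keeps v the same throughout the tube; from surface to crest, P_atm + 0 = P_top + ½ρv² + ρg·h_top.
P_top = 100100 − ½·1030·6.20² − 1030·9.81·1.51 = 65000 Pa. So P_gauge = P_top − P_atm = -35100 Pa.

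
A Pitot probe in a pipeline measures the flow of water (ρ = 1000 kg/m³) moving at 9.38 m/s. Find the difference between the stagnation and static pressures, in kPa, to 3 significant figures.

ΔP ≈ 44.0 kPa

At the stagnation point the flow is brought to rest, so Bernoulli gives P_stag − P_static = ½ρv².
ΔP = ½·1000·9.38² = 44000 Pa.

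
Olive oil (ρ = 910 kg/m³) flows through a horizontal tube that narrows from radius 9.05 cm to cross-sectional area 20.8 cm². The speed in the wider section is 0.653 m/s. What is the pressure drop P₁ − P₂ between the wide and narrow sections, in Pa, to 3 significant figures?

ΔP = 29500 Pa

The volume flow rate is constant, so v₂ = (A₁/A₂)v₁ = (257/20.8)·0.653 = 8.08 m/s.
The pipe is horizontal, so Bernoulli reduces to P₁ + ½ρv₁² = P₂ + ½ρv₂².
P₁ − P₂ = ½·910·(8.08² − 0.653²) = ½·910·64.8 = 29500 Pa.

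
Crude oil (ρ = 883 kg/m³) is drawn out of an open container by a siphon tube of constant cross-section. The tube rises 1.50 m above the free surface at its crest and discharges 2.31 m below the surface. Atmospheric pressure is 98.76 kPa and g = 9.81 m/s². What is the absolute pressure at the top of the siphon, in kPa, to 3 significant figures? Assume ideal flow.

P_top ≈ 65.8 kPa

The outlet speed comes from Torricelli: v = √(2g·2.31) = 6.73 m/s.
With constant cross-section the crest speed equals v; applying Bernoulli from the surface up to the crest, P_top = P_atm − ½ρv² − ρg·h_top.
P_top = 98760 − ½·883·6.73² − 883·9.81·1.50 = 65800 Pa.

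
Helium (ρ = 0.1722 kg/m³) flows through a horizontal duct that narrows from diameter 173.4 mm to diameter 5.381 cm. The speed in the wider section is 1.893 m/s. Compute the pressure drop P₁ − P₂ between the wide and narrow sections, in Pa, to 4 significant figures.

ΔP ≈ 32.96 Pa

Mass conservation (A₁v₁ = A₂v₂) gives v₂ = 1.893 × 236.2/22.74 = 19.66 m/s.
Bernoulli (h₁ = h₂): P₁ − P₂ = ½ρ(v₂² − v₁²).
P₁ − P₂ = ½·0.1722·(19.66² − 1.893²) = ½·0.1722·382.8 = 32.96 Pa.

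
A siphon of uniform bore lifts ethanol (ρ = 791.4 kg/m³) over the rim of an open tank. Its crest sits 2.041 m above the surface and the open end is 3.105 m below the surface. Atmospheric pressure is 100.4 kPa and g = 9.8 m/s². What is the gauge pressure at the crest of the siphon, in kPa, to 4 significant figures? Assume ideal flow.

From the surface to the outlet (both open to atmosphere, surface at rest): v = √(2g·h_out) = √(2·9.8·3.105) = 7.801 m/s.
Continuity keeps v the same throughout the tube; from surface to crest, P_atm + 0 = P_top + ½ρv² + ρg·h_top.
P_top = 100400 − ½·791.4·7.801² − 791.4·9.8·2.041 = 60490 Pa. So P_gauge = P_top − P_atm = -39910 Pa.

P_gauge ≈ -39.91 kPa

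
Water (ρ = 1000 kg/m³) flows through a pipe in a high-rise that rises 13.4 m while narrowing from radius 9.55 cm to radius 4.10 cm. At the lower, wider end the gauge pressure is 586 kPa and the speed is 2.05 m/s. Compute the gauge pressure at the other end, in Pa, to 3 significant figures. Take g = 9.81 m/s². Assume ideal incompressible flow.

395000 Pa

Mass conservation (A₁v₁ = A₂v₂) gives v₂ = 2.05 × 287/52.8 = 11.1 m/s.
Bernoulli: P₁ + ½ρv₁² + ρg h₁ = P₂ + ½ρv₂² + ρg h₂, so P₂ = P₁ + ½ρ(v₁² − v₂²) − ρg(h₂ − h₁).
P₂ = 586000 + ½·1000·(2.05² − 11.1²) − 1000·9.81·(+13.4) = 586000 + (-59800) − (131000) = 395000 Pa.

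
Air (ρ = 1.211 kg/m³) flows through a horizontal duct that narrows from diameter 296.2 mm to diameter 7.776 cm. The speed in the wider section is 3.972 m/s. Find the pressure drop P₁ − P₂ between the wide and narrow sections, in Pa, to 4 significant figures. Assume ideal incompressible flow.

2002 Pa

Mass conservation (A₁v₁ = A₂v₂) gives v₂ = 3.972 × 689.1/47.49 = 57.63 m/s.
The pipe is horizontal, so Bernoulli reduces to P₁ + ½ρv₁² = P₂ + ½ρv₂².
P₁ − P₂ = ½·1.211·(57.63² − 3.972²) = ½·1.211·3306 = 2002 Pa.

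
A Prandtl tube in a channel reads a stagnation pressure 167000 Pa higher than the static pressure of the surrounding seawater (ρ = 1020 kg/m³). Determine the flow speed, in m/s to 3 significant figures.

v ≈ 18.1 m/s

Bernoulli between the free stream and the stagnation point: ½ρv² = P_stag − P_static.
v = √(2ΔP/ρ) = √(2·167000/1020) = 18.1 m/s.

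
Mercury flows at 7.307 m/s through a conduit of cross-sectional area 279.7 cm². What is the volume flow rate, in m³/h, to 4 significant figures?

Q = A·v = 0.02797 m² × 7.307 m/s = 0.2044 m³/s.
Converting: 0.2044 m³/s × 3600 = 735.8 m³/h.

735.8 m³/h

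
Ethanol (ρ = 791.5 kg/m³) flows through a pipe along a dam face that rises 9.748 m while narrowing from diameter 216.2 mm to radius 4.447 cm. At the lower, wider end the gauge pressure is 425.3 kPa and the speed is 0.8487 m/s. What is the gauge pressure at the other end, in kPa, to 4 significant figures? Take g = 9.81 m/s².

Continuity gives A₁v₁ = A₂v₂, so v₂ = (367.1 cm²)/(62.13 cm²) × 0.8487 m/s = 5.015 m/s.
Energy conservation along the streamline gives P₂ = P₁ − ½ρ(v₂² − v₁²) − ρg(h₂ − h₁).
P₂ = 425300 + ½·791.5·(0.8487² − 5.015²) − 791.5·9.81·(+9.748) = 425300 + (-9668) − (75690) = 339900 Pa.

339.9 kPa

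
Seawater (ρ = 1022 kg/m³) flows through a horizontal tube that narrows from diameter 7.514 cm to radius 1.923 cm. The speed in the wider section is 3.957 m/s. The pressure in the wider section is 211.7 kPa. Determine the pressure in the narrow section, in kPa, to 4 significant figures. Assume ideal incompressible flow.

P₂ = 103.1 kPa

Continuity gives A₁v₁ = A₂v₂, so v₂ = (44.34 cm²)/(11.62 cm²) × 3.957 m/s = 15.10 m/s.
With no height change, Bernoulli's equation is P₁ + ½ρv₁² = P₂ + ½ρv₂².
P₂ = P₁ − ½ρ(v₂² − v₁²) = 211700 − ½·1022·(15.10² − 3.957²) = 211700 − 108600 = 103100 Pa.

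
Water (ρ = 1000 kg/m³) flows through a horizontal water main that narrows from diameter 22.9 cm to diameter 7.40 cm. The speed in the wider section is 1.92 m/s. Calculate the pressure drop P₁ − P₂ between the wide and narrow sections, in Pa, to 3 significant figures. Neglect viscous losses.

Continuity gives A₁v₁ = A₂v₂, so v₂ = (412 cm²)/(43.0 cm²) × 1.92 m/s = 18.4 m/s.
Along the horizontal streamline, P + ½ρv² is constant.
P₁ − P₂ = ½·1000·(18.4² − 1.92²) = ½·1000·334 = 167000 Pa.

ΔP ≈ 167000 Pa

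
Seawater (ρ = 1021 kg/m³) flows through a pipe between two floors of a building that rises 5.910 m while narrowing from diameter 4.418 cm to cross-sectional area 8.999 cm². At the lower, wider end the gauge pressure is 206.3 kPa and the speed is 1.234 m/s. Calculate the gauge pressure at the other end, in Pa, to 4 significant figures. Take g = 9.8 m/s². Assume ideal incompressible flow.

P₂ ≈ 145700 Pa

Continuity gives A₁v₁ = A₂v₂, so v₂ = (15.33 cm²)/(8.999 cm²) × 1.234 m/s = 2.102 m/s.
Applying Bernoulli between the two ends and solving for P₂: P₂ = P₁ + ½ρ(v₁² − v₂²) − ρgΔh.
P₂ = 206300 + ½·1021·(1.234² − 2.102²) − 1021·9.8·(+5.910) = 206300 + (-1479) − (59130) = 145700 Pa.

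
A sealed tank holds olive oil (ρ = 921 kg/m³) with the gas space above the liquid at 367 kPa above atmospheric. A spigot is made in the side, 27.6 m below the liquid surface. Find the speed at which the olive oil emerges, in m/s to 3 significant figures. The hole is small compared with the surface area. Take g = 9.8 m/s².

v ≈ 36.6 m/s

Take point 1 at the surface (v₁ ≈ 0) and point 2 at the hole (at atmospheric pressure). Bernoulli: P₁ + ρg h = P_atm + ½ρv₂².
With P₁ − P_atm = 367000 Pa, v₂ = √(2gh + 2ΔP/ρ) = √(2·9.8·27.6 + 2·367000/921) = 36.6 m/s.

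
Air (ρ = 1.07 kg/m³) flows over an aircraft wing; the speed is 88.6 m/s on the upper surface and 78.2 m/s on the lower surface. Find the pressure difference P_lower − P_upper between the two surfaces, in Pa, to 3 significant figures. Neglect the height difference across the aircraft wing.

Bernoulli (same height): P_lower − P_upper = ½ρ(v_upper² − v_lower²).
ΔP = ½·1.07·(88.6² − 78.2²) = 928 Pa.

ΔP ≈ 928 Pa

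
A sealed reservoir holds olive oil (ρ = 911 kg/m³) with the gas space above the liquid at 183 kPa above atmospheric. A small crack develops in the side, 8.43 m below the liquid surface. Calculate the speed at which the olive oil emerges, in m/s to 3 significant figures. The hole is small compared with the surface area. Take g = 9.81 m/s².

v ≈ 23.8 m/s

Take point 1 at the surface (v₁ ≈ 0) and point 2 at the hole (at atmospheric pressure). Bernoulli: P₁ + ρg h = P_atm + ½ρv₂².
With P₁ − P_atm = 183000 Pa, v₂ = √(2gh + 2ΔP/ρ) = √(2·9.81·8.43 + 2·183000/911) = 23.8 m/s.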